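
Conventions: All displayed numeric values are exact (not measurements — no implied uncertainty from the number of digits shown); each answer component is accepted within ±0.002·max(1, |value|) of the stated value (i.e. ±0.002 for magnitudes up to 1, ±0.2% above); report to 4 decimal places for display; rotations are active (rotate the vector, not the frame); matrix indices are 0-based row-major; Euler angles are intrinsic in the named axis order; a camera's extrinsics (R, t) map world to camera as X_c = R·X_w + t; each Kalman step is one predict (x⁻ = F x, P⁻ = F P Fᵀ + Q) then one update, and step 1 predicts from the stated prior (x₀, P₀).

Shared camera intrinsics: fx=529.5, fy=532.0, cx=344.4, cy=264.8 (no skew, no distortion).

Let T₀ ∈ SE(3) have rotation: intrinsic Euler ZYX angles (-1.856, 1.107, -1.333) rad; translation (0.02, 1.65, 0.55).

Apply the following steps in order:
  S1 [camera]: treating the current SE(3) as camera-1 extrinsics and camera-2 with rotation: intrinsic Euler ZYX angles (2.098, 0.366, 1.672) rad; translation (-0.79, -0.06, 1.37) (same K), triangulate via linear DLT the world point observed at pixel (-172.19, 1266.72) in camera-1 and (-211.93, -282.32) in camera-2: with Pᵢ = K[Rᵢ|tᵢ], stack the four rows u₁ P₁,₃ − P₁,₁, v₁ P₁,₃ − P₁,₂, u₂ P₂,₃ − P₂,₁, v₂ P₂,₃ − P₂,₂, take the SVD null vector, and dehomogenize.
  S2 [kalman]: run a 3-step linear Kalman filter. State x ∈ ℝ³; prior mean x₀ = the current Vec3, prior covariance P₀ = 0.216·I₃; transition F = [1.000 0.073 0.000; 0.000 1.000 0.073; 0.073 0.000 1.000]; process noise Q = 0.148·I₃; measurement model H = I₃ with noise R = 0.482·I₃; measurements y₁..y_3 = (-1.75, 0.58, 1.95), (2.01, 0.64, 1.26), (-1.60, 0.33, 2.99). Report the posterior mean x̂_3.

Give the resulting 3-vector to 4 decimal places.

after S1 (triangulate): (-0.9191, -0.2957, -1.4962)
after S2 (kf_track): (-0.5287, 0.3794, 1.5385)

result = (-0.5287, 0.3794, 1.5385)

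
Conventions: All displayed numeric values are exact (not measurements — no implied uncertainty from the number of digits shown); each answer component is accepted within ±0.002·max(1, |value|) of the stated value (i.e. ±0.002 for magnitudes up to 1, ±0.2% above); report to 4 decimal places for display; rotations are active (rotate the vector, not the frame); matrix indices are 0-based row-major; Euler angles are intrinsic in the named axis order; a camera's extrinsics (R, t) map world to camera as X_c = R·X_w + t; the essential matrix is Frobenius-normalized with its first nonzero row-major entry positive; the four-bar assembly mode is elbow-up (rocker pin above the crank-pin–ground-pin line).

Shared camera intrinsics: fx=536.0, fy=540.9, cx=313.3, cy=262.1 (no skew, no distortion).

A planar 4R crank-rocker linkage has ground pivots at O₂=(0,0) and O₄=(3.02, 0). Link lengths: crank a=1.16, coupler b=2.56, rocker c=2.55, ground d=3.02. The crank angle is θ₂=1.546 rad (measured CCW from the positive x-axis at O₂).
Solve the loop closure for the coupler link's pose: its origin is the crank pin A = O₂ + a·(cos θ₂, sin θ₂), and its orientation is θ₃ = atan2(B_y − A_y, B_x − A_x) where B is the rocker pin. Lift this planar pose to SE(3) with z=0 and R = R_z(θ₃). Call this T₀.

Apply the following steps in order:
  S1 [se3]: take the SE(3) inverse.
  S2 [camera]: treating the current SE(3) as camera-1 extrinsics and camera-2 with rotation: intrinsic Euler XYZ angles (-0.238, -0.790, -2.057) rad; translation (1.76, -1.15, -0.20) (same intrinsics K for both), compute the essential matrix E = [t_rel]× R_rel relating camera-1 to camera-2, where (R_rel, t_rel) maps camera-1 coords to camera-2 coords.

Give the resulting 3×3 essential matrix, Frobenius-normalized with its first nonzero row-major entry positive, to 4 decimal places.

matrix = [0.0509 -0.2783 -0.2739; -0.1485 -0.2949 -0.5085; -0.5586 0.3735 -0.1611]

source (fourbar_fk): coupler pose = R=[0.8679 -0.4967 0.0000; 0.4967 0.8679 0.0000; 0.0000 0.0000 1.0000], t=(0.0288, 1.1596, 0.0000)
after S1 (invert_se3): R=[0.8679 0.4967 0.0000; -0.4967 0.8679 0.0000; 0.0000 0.0000 1.0000], t=(-0.6009, -0.9922, 0.0000)
after S2 (essential): [0.0509 -0.2783 -0.2739; -0.1485 -0.2949 -0.5085; -0.5586 0.3735 -0.1611]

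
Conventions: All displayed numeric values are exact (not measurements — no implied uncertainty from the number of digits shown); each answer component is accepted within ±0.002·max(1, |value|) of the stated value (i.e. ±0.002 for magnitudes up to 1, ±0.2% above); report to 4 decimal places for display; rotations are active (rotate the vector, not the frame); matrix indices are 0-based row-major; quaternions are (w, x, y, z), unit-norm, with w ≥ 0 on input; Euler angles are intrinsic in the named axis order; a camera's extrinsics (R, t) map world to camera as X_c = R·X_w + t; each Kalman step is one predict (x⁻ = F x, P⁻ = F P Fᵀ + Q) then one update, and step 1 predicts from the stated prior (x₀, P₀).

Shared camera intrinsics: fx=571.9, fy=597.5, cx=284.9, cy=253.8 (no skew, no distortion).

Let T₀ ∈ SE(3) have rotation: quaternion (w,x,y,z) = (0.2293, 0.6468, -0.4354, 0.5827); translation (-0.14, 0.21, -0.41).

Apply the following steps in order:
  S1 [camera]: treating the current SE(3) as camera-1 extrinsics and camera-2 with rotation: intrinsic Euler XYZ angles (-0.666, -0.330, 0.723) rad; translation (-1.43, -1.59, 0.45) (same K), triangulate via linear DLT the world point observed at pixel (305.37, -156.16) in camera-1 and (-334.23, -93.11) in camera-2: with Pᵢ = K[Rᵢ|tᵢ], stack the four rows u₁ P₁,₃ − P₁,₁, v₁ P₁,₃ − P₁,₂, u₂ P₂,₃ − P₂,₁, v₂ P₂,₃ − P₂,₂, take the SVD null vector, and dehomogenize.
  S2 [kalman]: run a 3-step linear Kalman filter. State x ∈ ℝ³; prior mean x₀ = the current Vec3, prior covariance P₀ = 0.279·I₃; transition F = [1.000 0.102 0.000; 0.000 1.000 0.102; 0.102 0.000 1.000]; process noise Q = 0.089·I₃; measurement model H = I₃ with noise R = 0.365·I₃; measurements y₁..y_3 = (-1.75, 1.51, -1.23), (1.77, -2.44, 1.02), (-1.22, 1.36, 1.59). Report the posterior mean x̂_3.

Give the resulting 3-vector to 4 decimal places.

result = (-0.0429, 0.1930, 0.8116)

after S1 (triangulate): (1.5243, 0.0116, 0.4905)
after S2 (kf_track): (-0.0429, 0.1930, 0.8116)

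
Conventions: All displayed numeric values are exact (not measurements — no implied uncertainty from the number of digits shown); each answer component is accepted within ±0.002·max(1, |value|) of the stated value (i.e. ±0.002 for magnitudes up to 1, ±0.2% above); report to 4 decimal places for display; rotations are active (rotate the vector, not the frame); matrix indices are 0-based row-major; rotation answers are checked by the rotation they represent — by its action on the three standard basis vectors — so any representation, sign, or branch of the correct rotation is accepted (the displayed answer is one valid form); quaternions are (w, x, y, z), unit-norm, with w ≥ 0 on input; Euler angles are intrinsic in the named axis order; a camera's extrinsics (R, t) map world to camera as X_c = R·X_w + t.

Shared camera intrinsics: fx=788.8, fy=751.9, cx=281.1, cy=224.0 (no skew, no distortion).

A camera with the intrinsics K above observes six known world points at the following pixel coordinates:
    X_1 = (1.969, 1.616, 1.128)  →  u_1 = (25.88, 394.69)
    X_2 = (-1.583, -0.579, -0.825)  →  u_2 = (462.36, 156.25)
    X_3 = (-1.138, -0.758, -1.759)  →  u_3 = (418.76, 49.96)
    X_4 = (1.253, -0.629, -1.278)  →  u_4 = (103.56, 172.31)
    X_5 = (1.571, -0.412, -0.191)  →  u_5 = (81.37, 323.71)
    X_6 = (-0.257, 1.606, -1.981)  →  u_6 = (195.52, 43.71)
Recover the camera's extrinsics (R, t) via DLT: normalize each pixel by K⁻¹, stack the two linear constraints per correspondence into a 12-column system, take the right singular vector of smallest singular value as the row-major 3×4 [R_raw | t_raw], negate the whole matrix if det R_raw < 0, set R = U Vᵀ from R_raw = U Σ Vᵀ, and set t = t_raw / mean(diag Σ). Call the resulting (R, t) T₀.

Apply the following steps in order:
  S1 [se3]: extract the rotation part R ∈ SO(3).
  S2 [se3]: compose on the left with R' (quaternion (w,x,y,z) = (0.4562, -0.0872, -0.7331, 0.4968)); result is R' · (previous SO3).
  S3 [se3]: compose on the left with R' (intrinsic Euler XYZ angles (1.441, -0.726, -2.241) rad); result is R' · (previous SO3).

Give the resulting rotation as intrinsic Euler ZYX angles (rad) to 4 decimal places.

source (pnp_recover): camera pose = R=[-0.8996 -0.4167 0.1309; 0.2264 -0.1886 0.9556; -0.3736 0.8892 0.2640], t=(-0.1099, 0.4700, 6.4397)
after S1 (rot_of_se3): [-0.8996 -0.4167 0.1309; 0.2264 -0.1886 0.9556; -0.3736 0.8892 0.2640]
after S2 (compose_so3): [0.7200 -0.3735 -0.5849; -0.1692 -0.9118 0.3741; -0.6730 -0.1704 -0.7197]
after S3 (compose_so3): [0.0132 -0.2478 0.9687; 0.8214 0.5552 0.1308; -0.5703 0.7939 0.2108]

rotation (euler_zyx) = (1.5547, 0.6068, 1.3112)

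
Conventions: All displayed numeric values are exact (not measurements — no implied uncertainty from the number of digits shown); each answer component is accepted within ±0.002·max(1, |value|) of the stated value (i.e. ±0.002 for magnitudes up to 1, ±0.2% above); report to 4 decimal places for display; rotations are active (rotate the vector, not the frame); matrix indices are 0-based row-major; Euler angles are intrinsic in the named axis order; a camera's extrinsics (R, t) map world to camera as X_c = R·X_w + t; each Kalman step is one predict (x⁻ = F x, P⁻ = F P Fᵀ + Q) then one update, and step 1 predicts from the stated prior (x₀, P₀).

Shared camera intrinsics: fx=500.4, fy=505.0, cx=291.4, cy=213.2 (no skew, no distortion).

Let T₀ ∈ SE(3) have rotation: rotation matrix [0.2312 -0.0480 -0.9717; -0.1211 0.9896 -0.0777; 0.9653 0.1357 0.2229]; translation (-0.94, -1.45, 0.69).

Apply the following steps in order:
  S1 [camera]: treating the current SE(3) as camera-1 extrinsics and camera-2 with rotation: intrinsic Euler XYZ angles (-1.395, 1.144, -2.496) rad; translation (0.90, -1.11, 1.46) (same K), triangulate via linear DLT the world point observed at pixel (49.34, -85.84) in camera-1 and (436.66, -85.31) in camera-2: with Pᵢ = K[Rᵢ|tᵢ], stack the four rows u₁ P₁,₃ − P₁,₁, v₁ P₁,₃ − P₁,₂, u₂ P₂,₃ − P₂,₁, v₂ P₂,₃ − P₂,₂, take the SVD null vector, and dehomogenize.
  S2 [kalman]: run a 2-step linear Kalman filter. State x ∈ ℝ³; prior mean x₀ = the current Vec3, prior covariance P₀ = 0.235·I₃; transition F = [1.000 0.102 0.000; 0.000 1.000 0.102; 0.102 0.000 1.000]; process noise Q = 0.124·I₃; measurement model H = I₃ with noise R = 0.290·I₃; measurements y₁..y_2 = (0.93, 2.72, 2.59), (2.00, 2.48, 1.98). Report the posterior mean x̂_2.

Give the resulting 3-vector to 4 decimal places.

after S1 (triangulate): (0.5436, 0.7570, -0.2470)
after S2 (kf_track): (1.5436, 2.2758, 1.7500)

result = (1.5436, 2.2758, 1.7500)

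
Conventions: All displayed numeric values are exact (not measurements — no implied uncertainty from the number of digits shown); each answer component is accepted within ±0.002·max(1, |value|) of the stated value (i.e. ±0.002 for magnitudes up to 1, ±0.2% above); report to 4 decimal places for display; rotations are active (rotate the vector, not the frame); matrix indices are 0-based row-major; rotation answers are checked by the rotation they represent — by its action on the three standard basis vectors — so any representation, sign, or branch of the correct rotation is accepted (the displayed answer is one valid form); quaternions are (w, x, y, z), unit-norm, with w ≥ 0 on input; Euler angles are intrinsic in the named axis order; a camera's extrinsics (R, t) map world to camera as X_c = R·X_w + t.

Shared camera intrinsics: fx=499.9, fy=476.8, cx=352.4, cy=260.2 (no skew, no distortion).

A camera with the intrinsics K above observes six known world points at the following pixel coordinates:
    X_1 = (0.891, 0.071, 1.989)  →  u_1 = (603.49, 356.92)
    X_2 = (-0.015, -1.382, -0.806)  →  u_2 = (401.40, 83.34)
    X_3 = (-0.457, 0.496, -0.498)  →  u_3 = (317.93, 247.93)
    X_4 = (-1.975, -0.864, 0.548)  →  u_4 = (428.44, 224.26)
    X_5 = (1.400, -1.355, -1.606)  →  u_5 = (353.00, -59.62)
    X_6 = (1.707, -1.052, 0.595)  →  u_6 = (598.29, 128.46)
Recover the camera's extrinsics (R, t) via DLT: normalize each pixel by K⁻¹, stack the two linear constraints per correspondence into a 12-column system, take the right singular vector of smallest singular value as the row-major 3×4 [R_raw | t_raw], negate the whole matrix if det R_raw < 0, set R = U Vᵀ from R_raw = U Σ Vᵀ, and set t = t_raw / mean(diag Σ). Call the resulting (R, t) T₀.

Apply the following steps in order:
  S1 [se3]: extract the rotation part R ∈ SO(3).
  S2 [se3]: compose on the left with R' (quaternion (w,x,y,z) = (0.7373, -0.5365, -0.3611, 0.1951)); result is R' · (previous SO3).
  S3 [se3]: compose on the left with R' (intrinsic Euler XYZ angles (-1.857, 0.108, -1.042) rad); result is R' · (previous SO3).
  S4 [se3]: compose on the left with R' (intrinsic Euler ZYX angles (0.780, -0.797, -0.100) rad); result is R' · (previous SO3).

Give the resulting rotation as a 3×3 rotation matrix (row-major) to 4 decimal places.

rotation (matrix) = ((-0.7645, 0.3045, 0.5681), (-0.2800, -0.9508, 0.1327), (0.5806, -0.0576, 0.8122))

source (pnp_recover): camera pose = R=[0.1251 -0.5623 0.8174; -0.0770 0.8159 0.5730; -0.9892 -0.1346 0.0587], t=(0.3801, -0.2900, 4.9105)
after S1 (rot_of_se3): [0.1251 -0.5623 0.8174; -0.0770 0.8159 0.5730; -0.9892 -0.1346 0.0587]
after S2 (compose_so3): [0.8091 -0.1915 0.5556; -0.5856 -0.1832 0.7896; -0.0495 -0.9642 -0.2604]
after S3 (compose_so3): [-0.1022 -0.3573 0.9284; 0.2435 -0.9139 -0.3249; 0.9645 0.1929 0.1804]
after S4 (compose_so3): [-0.7645 0.3045 0.5681; -0.2800 -0.9508 0.1327; 0.5806 -0.0576 0.8122]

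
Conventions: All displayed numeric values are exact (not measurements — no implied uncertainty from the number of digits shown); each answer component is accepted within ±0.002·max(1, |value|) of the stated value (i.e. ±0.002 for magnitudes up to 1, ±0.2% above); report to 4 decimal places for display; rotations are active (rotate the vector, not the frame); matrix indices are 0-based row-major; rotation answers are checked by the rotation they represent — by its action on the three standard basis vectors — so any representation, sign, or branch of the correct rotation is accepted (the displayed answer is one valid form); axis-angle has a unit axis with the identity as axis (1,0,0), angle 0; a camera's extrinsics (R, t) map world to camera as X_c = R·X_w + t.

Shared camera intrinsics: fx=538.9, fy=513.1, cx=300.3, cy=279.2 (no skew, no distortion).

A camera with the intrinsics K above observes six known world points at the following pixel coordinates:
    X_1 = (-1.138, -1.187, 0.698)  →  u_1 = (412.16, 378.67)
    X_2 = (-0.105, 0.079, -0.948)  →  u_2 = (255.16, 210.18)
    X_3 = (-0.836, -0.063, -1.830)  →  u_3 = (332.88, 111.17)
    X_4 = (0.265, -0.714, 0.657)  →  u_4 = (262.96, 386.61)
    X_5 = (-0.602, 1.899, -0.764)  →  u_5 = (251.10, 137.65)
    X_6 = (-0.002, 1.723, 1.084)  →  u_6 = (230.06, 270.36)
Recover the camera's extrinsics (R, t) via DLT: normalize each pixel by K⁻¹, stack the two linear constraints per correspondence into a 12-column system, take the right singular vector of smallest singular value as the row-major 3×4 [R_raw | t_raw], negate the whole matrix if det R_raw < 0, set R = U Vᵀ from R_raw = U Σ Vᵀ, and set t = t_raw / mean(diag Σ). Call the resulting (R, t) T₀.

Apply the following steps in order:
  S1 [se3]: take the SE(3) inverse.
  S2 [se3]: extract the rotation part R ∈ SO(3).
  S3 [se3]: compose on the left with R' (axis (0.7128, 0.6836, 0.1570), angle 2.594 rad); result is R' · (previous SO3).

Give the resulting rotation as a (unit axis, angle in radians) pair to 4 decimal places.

source (pnp_recover): camera pose = R=[-0.9317 -0.3577 0.0637; 0.2845 -0.6091 0.7403; -0.2260 0.7078 0.6692], t=(-0.4200, 0.1200, 5.4597)
after S1 (invert_se3): R=[-0.9317 0.2845 -0.2260; -0.3577 -0.6091 0.7078; 0.0637 0.7403 0.6692], t=(0.8087, -3.9417, -3.7160)
after S2 (rot_of_se3): [-0.9317 0.2845 -0.2260; -0.3577 -0.6091 0.7078; 0.0637 0.7403 0.6692]
after S3 (compose_so3): [-0.3400 -0.0583 0.9386; -0.9331 0.1452 -0.3290; -0.1171 -0.9877 -0.1038]

rotation (axis_angle) = ((-0.4330, 0.6941, -0.5751), 2.2775)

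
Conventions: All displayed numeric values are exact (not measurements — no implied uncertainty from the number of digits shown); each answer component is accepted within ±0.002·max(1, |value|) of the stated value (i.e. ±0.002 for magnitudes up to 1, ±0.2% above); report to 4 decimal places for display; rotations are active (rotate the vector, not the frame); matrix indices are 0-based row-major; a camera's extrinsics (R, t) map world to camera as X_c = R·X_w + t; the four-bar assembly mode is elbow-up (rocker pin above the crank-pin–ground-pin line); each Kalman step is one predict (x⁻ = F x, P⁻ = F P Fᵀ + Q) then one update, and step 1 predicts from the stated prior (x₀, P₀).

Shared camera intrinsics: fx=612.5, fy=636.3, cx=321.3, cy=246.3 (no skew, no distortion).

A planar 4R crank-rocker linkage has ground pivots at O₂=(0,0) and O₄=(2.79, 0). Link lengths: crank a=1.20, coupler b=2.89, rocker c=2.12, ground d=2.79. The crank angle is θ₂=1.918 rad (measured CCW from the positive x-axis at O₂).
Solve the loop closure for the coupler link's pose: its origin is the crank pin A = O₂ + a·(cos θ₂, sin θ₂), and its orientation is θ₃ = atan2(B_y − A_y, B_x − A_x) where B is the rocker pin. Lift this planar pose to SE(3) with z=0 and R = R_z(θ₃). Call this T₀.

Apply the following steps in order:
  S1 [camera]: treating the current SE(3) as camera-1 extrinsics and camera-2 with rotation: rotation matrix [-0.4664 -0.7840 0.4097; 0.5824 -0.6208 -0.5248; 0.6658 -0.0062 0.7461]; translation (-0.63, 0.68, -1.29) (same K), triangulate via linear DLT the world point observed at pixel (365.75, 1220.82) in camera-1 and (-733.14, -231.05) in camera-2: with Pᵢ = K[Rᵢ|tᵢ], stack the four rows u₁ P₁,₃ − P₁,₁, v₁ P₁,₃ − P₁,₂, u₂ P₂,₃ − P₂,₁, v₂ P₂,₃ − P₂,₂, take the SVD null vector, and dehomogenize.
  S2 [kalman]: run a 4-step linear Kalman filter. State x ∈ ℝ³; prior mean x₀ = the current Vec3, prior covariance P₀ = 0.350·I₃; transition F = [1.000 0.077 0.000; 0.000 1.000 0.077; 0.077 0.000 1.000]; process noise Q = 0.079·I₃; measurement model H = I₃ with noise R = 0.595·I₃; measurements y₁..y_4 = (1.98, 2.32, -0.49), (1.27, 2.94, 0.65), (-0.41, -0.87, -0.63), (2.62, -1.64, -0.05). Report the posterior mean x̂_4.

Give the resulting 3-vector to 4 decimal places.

result = (1.4498, 0.3871, 0.2836)

source (fourbar_fk): coupler pose = R=[0.9456 -0.3252 0.0000; 0.3252 0.9456 0.0000; 0.0000 0.0000 1.0000], t=(-0.4083, 1.1284, 0.0000)
after S1 (triangulate): (1.1464, 1.6340, 1.9891)
after S2 (kf_track): (1.4498, 0.3871, 0.2836)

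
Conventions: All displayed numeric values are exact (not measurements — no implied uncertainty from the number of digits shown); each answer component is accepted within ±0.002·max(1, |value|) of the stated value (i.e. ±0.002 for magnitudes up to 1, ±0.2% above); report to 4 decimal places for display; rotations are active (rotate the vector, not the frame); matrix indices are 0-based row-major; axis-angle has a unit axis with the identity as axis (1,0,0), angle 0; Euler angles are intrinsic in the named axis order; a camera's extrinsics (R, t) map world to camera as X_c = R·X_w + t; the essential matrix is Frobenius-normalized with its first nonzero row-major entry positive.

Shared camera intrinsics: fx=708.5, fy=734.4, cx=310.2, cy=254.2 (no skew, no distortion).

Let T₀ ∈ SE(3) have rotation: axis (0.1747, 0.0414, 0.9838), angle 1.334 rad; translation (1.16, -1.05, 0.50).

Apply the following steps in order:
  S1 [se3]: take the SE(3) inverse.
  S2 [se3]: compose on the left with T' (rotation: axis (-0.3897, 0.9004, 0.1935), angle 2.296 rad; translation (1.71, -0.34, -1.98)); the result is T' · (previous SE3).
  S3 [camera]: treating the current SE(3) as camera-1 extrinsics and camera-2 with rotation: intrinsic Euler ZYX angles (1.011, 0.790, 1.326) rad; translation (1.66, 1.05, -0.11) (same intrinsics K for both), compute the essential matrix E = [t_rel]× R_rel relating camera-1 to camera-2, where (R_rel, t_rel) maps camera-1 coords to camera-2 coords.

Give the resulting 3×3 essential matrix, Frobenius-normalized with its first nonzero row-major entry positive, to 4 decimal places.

after S1 (invert_se3): R=[0.2579 0.9619 0.0913; -0.9508 0.2358 0.2010; 0.1718 -0.1386 0.9753], t=(0.6651, 1.2500, -0.8325)
after S2 (compose_se3): R=[0.6809 -0.6429 0.3509; -0.6647 -0.3411 0.6647; -0.3076 -0.6858 -0.6596], t=(0.0697, -0.2595, -2.0135)
after S3 (essential): [0.1015 0.6350 0.2911; 0.2978 0.2287 -0.5984; -0.0072 0.0265 0.0429]

matrix = [0.1015 0.6350 0.2911; 0.2978 0.2287 -0.5984; -0.0072 0.0265 0.0429]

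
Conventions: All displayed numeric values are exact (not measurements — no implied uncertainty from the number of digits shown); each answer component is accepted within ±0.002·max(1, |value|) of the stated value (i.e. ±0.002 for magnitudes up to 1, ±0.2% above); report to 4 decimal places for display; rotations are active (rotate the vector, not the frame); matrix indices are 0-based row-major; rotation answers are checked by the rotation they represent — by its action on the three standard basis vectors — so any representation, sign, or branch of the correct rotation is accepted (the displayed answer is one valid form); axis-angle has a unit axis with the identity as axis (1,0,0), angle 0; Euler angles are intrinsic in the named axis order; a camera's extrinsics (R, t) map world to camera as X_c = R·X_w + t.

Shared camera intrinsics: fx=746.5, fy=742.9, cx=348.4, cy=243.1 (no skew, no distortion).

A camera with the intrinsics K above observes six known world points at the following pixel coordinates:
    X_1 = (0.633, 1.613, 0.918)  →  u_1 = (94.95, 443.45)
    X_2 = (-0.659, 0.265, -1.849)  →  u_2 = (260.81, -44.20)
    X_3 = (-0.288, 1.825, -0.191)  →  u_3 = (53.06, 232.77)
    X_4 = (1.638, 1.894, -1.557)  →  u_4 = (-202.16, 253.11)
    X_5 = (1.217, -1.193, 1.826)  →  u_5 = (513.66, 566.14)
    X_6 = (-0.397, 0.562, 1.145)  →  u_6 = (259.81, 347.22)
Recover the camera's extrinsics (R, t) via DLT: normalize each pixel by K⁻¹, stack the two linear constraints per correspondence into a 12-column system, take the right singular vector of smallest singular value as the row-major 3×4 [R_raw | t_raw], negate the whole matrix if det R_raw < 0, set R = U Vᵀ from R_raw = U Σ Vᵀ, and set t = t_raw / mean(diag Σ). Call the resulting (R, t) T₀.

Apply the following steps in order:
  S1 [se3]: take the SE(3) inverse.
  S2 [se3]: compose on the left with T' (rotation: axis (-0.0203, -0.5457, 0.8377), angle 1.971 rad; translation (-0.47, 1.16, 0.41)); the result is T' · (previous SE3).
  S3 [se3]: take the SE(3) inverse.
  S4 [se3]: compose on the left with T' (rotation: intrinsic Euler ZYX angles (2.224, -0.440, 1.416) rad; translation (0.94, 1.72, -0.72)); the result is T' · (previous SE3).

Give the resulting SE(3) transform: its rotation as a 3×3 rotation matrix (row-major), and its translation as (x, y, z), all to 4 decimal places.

rotation (matrix) = ((-0.4821, -0.8282, -0.2859), (0.8167, -0.5429, 0.1955), (-0.3171, -0.1393, 0.9381)), translation = (6.0303, 5.2214, -0.3273)

source (pnp_recover): camera pose = R=[0.0598 -0.9978 0.0274; 0.6125 0.0584 0.7883; -0.7882 -0.0304 0.6147], t=(-0.1600, 0.1500, 5.0100)
after S1 (invert_se3): R=[0.0598 0.6125 -0.7882; -0.9978 0.0584 -0.0304; 0.0274 0.7883 0.6147], t=(3.8666, -0.0163, -3.1934)
after S2 (compose_se3): R=[0.7168 -0.6972 0.0061; 0.0060 -0.0026 -1.0000; 0.6972 0.7169 0.0023], t=(-0.2812, 6.1713, 0.4026)
after S3 (invert_se3): R=[0.7168 0.0060 0.6972; -0.6972 -0.0026 0.7169; 0.0061 -1.0000 0.0023], t=(-0.1159, -0.4686, 6.1719)
after S4 (compose_se3): R=[-0.4821 -0.8282 -0.2859; 0.8167 -0.5429 0.1955; -0.3171 -0.1393 0.9381], t=(6.0303, 5.2214, -0.3273)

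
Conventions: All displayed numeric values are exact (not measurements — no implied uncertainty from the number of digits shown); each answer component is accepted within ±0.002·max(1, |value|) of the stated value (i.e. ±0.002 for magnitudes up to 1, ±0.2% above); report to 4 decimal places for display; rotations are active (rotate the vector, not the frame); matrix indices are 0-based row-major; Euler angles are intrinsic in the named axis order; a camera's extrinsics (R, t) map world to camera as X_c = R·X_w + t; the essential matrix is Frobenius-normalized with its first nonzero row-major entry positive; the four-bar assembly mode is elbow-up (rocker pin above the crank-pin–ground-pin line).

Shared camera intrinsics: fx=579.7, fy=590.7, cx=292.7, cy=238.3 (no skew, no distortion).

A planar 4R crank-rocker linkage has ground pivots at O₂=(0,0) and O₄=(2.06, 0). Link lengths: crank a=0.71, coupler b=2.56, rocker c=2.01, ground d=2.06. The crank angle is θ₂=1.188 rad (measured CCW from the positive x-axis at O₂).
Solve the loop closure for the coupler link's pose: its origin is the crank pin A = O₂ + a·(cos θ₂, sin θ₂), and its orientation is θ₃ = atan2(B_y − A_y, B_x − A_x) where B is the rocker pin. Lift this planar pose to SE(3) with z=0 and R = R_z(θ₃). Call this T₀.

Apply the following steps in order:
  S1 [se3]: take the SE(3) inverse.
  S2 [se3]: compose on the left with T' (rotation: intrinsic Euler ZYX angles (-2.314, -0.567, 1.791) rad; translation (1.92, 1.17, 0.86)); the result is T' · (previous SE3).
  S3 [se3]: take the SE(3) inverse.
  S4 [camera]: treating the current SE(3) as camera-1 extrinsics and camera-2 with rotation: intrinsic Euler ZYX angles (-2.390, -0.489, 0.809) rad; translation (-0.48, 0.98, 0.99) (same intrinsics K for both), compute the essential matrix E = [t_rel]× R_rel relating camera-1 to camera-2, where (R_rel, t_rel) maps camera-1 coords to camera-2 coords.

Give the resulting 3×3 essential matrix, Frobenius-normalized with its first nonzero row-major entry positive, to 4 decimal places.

source (fourbar_fk): coupler pose = R=[0.8591 -0.5118 0.0000; 0.5118 0.8591 0.0000; 0.0000 0.0000 1.0000], t=(0.2652, 0.6586, 0.0000)
after S1 (invert_se3): R=[0.8591 0.5118 0.0000; -0.5118 0.8591 0.0000; 0.0000 0.0000 1.0000], t=(-0.5649, -0.4301, 0.0000)
after S2 (compose_se3): R=[-0.5895 -0.1256 -0.7979; -0.8067 0.1406 0.5739; 0.0401 0.9821 -0.1842], t=(2.1591, 1.2913, 0.2026)
after S3 (invert_se3): R=[-0.5895 -0.8067 0.0401; -0.1256 0.1406 0.9821; -0.7979 0.5739 -0.1842], t=(2.3065, -0.1093, 1.0189)
after S4 (essential): [0.3103 0.5849 0.1092; 0.3103 -0.0937 -0.6175; 0.1594 0.1807 -0.0721]

matrix = [0.3103 0.5849 0.1092; 0.3103 -0.0937 -0.6175; 0.1594 0.1807 -0.0721]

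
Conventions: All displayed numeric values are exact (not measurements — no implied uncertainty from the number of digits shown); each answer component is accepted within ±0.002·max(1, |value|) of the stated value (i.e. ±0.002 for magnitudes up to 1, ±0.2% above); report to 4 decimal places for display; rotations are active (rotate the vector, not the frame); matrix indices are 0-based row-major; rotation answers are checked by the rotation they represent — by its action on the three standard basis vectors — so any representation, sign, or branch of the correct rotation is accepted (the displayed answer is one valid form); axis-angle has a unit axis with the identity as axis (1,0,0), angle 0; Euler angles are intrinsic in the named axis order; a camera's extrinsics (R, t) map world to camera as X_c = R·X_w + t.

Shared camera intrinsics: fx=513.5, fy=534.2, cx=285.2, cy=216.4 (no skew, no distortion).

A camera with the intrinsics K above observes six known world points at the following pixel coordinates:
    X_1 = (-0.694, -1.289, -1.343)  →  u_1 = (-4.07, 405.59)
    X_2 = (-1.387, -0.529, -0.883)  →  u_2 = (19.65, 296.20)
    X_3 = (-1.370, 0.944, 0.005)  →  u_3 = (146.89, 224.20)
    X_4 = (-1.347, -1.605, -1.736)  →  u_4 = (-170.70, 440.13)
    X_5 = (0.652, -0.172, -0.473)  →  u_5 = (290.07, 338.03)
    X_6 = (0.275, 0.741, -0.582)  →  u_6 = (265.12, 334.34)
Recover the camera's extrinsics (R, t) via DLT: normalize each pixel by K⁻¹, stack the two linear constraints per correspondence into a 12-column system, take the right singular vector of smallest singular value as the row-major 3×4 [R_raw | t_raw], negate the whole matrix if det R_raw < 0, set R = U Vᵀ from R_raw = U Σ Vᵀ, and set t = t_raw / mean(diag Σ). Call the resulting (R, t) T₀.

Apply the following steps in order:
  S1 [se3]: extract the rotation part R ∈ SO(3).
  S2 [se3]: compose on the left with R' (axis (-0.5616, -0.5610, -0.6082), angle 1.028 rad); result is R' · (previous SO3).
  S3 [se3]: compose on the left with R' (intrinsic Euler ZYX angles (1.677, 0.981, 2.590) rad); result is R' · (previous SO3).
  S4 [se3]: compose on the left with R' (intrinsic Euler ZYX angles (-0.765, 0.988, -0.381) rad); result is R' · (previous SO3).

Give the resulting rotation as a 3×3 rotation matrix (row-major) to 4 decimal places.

source (pnp_recover): camera pose = R=[0.9268 0.1744 0.3326; 0.2947 0.2111 -0.9320; -0.2328 0.9618 0.1442], t=(-0.3801, 0.2901, 4.2807)
after S1 (rot_of_se3): [0.9268 0.1744 0.3326; 0.2947 0.2111 -0.9320; -0.2328 0.9618 0.1442]
after S2 (compose_so3): [0.8918 -0.0444 -0.4503; -0.2948 0.6980 -0.6526; 0.3433 0.7147 0.6094]
after S3 (compose_so3): [-0.0840 0.9876 -0.1328; 0.1164 -0.1226 -0.9856; -0.9896 -0.0982 -0.1047]
after S4 (compose_so3): [-0.7928 0.2605 -0.5511; 0.4007 -0.4585 -0.7932; -0.4593 -0.8496 0.2591]

rotation (matrix) = ((-0.7928, 0.2605, -0.5511), (0.4007, -0.4585, -0.7932), (-0.4593, -0.8496, 0.2591))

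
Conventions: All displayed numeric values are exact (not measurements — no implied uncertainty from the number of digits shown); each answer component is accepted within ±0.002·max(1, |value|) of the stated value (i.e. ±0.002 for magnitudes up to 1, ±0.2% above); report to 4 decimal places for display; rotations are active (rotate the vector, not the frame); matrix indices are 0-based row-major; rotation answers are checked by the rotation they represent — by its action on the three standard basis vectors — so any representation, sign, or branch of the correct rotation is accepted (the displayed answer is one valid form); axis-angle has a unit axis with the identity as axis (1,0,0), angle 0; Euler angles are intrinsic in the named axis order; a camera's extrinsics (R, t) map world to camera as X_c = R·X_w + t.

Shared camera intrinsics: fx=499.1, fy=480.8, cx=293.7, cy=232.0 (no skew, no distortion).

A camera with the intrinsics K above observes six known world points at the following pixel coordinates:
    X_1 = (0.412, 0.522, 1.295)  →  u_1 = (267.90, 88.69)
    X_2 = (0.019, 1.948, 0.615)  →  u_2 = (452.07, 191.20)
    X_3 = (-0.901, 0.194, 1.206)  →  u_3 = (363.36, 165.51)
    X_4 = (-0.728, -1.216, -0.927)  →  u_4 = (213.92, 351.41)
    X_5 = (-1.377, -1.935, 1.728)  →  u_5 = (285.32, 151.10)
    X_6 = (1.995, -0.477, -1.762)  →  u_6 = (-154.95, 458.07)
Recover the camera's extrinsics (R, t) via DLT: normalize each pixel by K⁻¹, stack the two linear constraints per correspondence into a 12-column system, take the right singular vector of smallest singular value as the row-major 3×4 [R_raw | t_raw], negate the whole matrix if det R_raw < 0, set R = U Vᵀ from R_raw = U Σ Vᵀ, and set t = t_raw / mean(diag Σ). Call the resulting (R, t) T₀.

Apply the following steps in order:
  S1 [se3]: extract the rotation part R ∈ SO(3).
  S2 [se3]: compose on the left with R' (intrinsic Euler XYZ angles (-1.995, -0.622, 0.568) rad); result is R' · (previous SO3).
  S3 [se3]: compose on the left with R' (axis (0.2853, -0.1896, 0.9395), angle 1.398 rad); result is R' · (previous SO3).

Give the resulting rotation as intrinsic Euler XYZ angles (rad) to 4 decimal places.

rotation (euler_xyz) = (-0.5692, -0.6294, -1.0113)

source (pnp_recover): camera pose = R=[-0.7769 0.5802 0.2446; -0.2660 0.0498 -0.9627; -0.5707 -0.8130 0.1156], t=(-0.4800, 0.2900, 3.9999)
after S1 (rot_of_se3): [-0.7769 0.5802 0.2446; -0.2660 0.0498 -0.9627; -0.5707 -0.8130 0.1156]
after S2 (compose_so3): [-0.0834 0.8494 0.5211; -0.4302 -0.5024 0.7500; 0.8989 -0.1616 0.4073]
after S3 (compose_so3): [0.4290 0.6851 -0.5887; -0.5455 0.7160 0.4357; 0.7200 0.1342 0.6809]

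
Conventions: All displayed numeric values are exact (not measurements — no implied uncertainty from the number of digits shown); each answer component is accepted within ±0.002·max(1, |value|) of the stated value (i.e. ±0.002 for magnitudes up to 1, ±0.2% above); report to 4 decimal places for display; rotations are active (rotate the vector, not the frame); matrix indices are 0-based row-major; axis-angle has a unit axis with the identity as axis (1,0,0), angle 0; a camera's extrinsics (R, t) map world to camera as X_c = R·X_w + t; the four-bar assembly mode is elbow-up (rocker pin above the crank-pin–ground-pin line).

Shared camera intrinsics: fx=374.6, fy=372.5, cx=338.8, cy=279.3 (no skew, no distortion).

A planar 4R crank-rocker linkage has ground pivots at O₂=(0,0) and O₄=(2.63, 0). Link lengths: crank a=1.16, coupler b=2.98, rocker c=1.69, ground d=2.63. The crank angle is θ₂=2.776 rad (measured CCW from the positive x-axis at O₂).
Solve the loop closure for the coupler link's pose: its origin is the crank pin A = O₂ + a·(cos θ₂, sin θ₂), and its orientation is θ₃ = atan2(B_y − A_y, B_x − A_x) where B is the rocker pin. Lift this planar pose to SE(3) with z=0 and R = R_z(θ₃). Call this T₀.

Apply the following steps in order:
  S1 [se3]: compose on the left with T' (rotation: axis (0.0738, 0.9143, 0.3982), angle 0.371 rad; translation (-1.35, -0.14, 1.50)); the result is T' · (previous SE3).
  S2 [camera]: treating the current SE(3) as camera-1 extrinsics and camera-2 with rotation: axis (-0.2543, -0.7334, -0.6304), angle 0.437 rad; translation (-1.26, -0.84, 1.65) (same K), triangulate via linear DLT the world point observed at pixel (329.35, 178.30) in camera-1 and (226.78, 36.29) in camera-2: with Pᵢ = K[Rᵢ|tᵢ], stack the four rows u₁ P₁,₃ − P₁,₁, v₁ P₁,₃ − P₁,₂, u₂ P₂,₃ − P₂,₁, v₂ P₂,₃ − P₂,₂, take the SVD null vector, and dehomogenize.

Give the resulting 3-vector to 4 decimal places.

result = (1.2217, -1.6730, 1.7469)

source (fourbar_fk): coupler pose = R=[0.9409 -0.3388 0.0000; 0.3388 0.9409 0.0000; 0.0000 0.0000 1.0000], t=(-1.0833, 0.4147, 0.0000)
after S1 (compose_se3): R=[0.8298 -0.4474 0.3335; 0.4752 0.8799 -0.0020; -0.2925 0.1601 0.9428], t=(-2.4180, 0.1087, 1.8783)
after S2 (triangulate): (1.2217, -1.6730, 1.7469)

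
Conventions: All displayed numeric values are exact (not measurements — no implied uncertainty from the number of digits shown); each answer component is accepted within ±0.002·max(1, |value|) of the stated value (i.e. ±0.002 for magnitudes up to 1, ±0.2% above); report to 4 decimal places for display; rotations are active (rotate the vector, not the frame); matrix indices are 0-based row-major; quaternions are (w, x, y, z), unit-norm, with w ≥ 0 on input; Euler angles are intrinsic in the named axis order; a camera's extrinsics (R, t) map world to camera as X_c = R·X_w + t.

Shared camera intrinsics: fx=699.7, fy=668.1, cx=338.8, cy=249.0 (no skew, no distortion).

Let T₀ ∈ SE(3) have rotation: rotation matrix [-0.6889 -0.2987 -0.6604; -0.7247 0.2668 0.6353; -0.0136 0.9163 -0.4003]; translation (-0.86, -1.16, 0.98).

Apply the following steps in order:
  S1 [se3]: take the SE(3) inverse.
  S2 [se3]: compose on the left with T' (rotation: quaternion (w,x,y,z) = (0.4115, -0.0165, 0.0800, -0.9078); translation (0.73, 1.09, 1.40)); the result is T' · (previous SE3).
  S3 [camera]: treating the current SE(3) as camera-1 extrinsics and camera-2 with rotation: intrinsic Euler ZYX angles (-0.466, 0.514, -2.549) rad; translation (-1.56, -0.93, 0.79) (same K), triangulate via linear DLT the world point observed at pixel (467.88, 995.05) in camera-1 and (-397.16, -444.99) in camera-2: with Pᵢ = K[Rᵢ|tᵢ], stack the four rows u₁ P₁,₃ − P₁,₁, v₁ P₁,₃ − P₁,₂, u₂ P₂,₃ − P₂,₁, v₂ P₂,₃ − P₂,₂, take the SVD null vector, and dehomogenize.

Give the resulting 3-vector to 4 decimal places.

after S1 (invert_se3): R=[-0.6889 -0.7247 -0.0136; -0.2987 0.2668 0.9163; -0.6604 0.6353 -0.4003], t=(-1.4198, -0.8454, 0.5613)
after S2 (compose_se3): R=[0.1696 0.7384 0.6527; 0.7972 0.2866 -0.5314; -0.5794 0.6105 -0.5400], t=(1.0927, 2.6288, 2.1390)
after S3 (triangulate): (-0.1080, 0.0455, -0.9261)

result = (-0.1080, 0.0455, -0.9261)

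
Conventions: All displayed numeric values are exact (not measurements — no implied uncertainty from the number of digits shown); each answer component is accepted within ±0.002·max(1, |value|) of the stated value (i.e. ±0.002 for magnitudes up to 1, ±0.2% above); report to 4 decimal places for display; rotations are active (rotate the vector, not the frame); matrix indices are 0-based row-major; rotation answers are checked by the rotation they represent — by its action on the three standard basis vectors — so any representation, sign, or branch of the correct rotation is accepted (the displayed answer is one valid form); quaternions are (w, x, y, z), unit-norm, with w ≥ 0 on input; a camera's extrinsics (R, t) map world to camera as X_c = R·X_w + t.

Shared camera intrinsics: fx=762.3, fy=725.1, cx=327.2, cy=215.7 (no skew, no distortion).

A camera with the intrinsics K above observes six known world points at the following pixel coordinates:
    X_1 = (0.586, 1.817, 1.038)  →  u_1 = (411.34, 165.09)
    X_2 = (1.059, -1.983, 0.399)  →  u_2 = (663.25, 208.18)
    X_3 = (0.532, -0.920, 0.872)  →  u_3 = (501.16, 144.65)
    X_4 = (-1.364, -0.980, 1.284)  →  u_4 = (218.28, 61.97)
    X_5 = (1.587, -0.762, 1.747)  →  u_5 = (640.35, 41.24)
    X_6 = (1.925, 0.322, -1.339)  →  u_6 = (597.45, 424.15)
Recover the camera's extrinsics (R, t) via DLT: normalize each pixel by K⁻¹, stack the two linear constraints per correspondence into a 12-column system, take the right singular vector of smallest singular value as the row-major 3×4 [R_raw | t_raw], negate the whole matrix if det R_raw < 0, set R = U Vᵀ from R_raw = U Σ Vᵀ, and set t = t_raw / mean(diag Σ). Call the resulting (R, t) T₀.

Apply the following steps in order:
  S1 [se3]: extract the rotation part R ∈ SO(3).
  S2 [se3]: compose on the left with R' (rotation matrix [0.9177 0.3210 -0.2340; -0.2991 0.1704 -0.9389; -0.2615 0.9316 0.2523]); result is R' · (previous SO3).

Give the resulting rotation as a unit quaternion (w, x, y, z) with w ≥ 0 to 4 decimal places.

rotation (quat) = (0.1441, 0.9630, -0.1939, -0.1193)

source (pnp_recover): camera pose = R=[0.9900 -0.1318 0.0502; 0.0562 0.0423 -0.9975; 0.1293 0.9904 0.0492], t=(0.4700, 0.3800, 5.8901)
after S1 (rot_of_se3): [0.9900 -0.1318 0.0502; 0.0562 0.0423 -0.9975; 0.1293 0.9904 0.0492]
after S2 (compose_so3): [0.8963 -0.3392 -0.2857; -0.4079 -0.8833 -0.2312; -0.1739 0.3237 -0.9300]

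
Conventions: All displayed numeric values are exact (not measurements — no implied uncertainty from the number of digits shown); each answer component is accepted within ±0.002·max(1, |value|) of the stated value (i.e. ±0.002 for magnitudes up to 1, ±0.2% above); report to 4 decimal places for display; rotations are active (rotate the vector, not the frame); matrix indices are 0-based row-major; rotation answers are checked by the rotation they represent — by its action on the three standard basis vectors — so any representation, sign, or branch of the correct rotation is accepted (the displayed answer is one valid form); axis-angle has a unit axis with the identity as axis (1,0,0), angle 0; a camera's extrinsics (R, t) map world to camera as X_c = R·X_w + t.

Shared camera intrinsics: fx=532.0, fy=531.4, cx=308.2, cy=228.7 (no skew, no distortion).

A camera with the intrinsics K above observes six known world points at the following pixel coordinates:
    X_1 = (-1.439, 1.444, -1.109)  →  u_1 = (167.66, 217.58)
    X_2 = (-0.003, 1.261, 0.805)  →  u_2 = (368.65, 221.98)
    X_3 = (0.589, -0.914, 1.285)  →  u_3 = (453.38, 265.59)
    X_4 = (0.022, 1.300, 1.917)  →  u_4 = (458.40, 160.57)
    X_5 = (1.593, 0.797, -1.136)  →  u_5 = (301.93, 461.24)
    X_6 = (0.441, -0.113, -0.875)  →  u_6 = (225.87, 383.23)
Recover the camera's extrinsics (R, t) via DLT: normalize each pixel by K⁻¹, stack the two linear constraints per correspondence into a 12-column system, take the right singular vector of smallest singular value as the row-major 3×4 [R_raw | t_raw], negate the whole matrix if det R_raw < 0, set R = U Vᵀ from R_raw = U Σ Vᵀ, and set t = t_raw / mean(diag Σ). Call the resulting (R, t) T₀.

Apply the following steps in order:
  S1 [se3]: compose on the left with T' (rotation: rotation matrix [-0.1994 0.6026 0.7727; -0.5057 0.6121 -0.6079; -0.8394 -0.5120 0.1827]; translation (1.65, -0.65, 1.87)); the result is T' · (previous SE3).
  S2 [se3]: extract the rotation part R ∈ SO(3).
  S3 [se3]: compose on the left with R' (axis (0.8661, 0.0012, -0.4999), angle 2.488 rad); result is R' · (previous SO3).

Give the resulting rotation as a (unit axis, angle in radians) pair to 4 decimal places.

rotation (axis_angle) = ((-0.9705, -0.2394, 0.0298), 1.2524)

source (pnp_recover): camera pose = R=[0.5784 0.2034 0.7900; 0.8118 -0.0478 -0.5820; -0.0806 0.9779 -0.1927], t=(-0.2500, 0.4600, 4.5601)
after S1 (compose_se3): R=[0.3116 0.6863 -0.6572; 0.2534 -0.7266 -0.6386; -0.9158 0.0324 -0.4003], t=(5.5006, -3.0141, 2.6774)
after S2 (rot_of_se3): [0.3116 0.6863 -0.6572; 0.2534 -0.7266 -0.6386; -0.9158 0.0324 -0.4003]
after S3 (compose_so3): [0.9600 0.1313 -0.2472; 0.1879 0.3524 0.9168; 0.2075 -0.9266 0.3137]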